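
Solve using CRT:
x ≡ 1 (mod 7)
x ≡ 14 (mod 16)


m₁ = 7, m₂ = 16, gcd = 1, so CRT applies. M = m₁·m₂ = 112
Let M₁ = M/m₁ = 16, M₂ = M/m₂ = 7
Find y₁ ≡ M₁⁻¹ (mod m₁): 16⁻¹ ≡ 4 (mod 7)
Find y₂ ≡ M₂⁻¹ (mod m₂): 7⁻¹ ≡ 7 (mod 16)
x = a₁·M₁·y₁ + a₂·M₂·y₂ = 1·16·4 + 14·7·7 = 750
Reduce mod 112: x ≡ 78
Check: 78 mod 7 = 1 ✓, 78 mod 16 = 14 ✓

x ≡ 78 (mod 112)


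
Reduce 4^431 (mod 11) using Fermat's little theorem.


Fermat's little theorem: if p is prime and gcd(a,p)=1, then a^(p-1) ≡ 1 (mod p)
p = 11 is prime, gcd(4,11) = 1
Reduce exponent: 431 mod 10 = 1
So 4^431 ≡ 4^1 (mod 11)
4^1 mod 11 = 4

4^431 ≡ 4 (mod 11)


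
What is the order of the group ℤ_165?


ℤ_n has n elements.

|ℤ_165| = 165


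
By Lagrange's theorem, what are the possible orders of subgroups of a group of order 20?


Lagrange's theorem: |H| divides |G|
|G| = 20
Divisors of 20: 1, 2, 4, 5, 10, 20

Possible subgroup orders: {1, 2, 4, 5, 10, 20}


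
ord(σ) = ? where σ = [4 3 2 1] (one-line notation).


Cycle decomposition: (1 4) (2 3)
Cycle lengths: 2, 2
Order = lcm(2, 2) = 2

ord(σ) = 2


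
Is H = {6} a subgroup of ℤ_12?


Subgroup test for H = {6} in (ℤ_12, +):
(1) 0 ∈ H? No
(2) Closure: for all a,b ∈ H, (a+b) mod 12 ∈ H? No  [counterexample: 6 + 6 = 0 ∉ H]
(3) Inverses: for all a ∈ H, -a mod 12 ∈ H? Yes

No, H is not a subgroup of ℤ_12


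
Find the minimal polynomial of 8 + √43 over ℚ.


Let α = 8 + √43. Then α - 8 = √43, so (α - 8)² = 43, giving α² - 16α + 21 = 0. Degree 2 and α ∉ ℚ, so this is the minimal polynomial.

Minimal polynomial: x² - 16x + 21


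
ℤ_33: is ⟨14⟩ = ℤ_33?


g generates ℤ_n iff gcd(g, n) = 1
gcd(14, 33) = 1
Since gcd = 1, 14 is a generator.

Yes, 14 generates ℤ_33


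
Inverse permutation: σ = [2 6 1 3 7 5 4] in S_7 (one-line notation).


To find σ⁻¹, swap domain and range:
σ(1) = 2 → σ⁻¹(2) = 1
σ(2) = 6 → σ⁻¹(6) = 2
σ(3) = 1 → σ⁻¹(1) = 3
σ(4) = 3 → σ⁻¹(3) = 4
σ(5) = 7 → σ⁻¹(7) = 5
σ(6) = 5 → σ⁻¹(5) = 6
σ(7) = 4 → σ⁻¹(4) = 7

σ⁻¹ = [3 1 4 7 6 2 5]


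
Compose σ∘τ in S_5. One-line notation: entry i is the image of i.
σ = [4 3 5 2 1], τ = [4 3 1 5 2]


σ∘τ: apply τ first, then σ
1 →τ 4 →σ 2
2 →τ 3 →σ 5
3 →τ 1 →σ 4
4 →τ 5 →σ 1
5 →τ 2 →σ 3

σ∘τ = [2 5 4 1 3]


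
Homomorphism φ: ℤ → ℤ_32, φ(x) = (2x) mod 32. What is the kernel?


Kernel = preimage of identity
ker(φ) = {x ∈ ℤ : 2x ≡ 0 (mod 32)}. gcd(2,32) = 2, so 2x ≡ 0 (mod 32) ⟺ x ≡ 0 (mod 32/2 = 16). Hence ker(φ) = 16ℤ

ker(φ) = 16ℤ


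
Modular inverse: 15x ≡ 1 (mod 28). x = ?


Use the extended Euclidean algorithm to write 1 = 15·s + 28·t; then s mod 28 is the inverse.
Euclidean algorithm:
  15 = 0·28 + 15
  28 = 1·15 + 13
  15 = 1·13 + 2
  13 = 6·2 + 1
  2 = 2·1 + 0
gcd(15,28) = 1
Back-substitution gives: 15·(-13) + 28·(7) = 1
So 15⁻¹ ≡ -13 ≡ 15 (mod 28)
Check: 15 × 15 = 225 ≡ 1 (mod 28) ✓

15⁻¹ ≡ 15 (mod 28)


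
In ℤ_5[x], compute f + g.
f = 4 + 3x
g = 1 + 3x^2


Add coefficients mod 5:
x^0: 4 + 1 = 0 (mod 5)
x^1: 3 + 0 = 3 (mod 5)
x^2: 0 + 3 = 3 (mod 5)
Result: 3x + 3x^2

f + g = 3x + 3x^2


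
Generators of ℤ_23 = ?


g generates ℤ_n iff gcd(g,n) = 1
Prime factors of 23: 23
Generators are g ∈ {1,...,22} not divisible by any of these primes.
Generators: {1, 2, 3, 4, 5, 6, 7, 8, 9, 10, 11, 12, 13, 14, 15, 16, 17, 18, 19, 20, 21, 22}
Number of generators = φ(23) = 22

Generators of ℤ_23 = {1, 2, 3, 4, 5, 6, 7, 8, 9, 10, 11, 12, 13, 14, 15, 16, 17, 18, 19, 20, 21, 22}


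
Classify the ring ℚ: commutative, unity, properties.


ℚ is a field: commutative, has unity, every nonzero element is a unit (hence an integral domain)
Commutative: Yes
Integral domain: Yes
Has unity: Yes

ℚ: Commutative=Yes, Unity=Yes


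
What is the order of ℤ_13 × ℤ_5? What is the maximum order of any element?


|ℤ_13 × ℤ_5| = 13 × 5 = 65
Max element order = lcm(13,5) = 65
Cyclic? Yes (gcd=1)

|ℤ_13×ℤ_5| = 65, max element order = 65


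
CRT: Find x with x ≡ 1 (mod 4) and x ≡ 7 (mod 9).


m₁ = 4, m₂ = 9, gcd = 1, so CRT applies. M = m₁·m₂ = 36
Let M₁ = M/m₁ = 9, M₂ = M/m₂ = 4
Find y₁ ≡ M₁⁻¹ (mod m₁): 9⁻¹ ≡ 1 (mod 4)
Find y₂ ≡ M₂⁻¹ (mod m₂): 4⁻¹ ≡ 7 (mod 9)
x = a₁·M₁·y₁ + a₂·M₂·y₂ = 1·9·1 + 7·4·7 = 205
Reduce mod 36: x ≡ 25
Check: 25 mod 4 = 1 ✓, 25 mod 9 = 7 ✓

x ≡ 25 (mod 36)


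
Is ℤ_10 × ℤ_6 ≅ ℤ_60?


Comparing ℤ_10 × ℤ_6 and ℤ_60:
gcd(10,6) = 2 ≠ 1. Max element order in ℤ_10×ℤ_6 is lcm(10,6) = 30 < 60, so it has no element of order 60

No, ℤ_10 × ℤ_6 ≇ ℤ_60


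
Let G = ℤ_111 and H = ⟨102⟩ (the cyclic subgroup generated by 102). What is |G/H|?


|⟨102⟩| = n / gcd(102, 111) = 111 / 3 = 37
H is normal (ℤ_111 is abelian).
|G/H| = |G| / |H| = 111 / 37 = 3

|G/H| = 3


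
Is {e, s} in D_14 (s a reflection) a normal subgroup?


H = {e, s} in D_14 (s a reflection)
r·s·r⁻¹ = sr⁻² ≠ s for n ≥ 3, so {e, s} is not closed under conjugation

No, not a normal subgroup


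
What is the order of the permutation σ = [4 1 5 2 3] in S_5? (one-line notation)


Cycle decomposition: (1 4 2) (3 5)
Cycle lengths: 3, 2
Order = lcm(3, 2) = 6

ord(σ) = 6


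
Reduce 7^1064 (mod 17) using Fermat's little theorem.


Fermat's little theorem: if p is prime and gcd(a,p)=1, then a^(p-1) ≡ 1 (mod p)
p = 17 is prime, gcd(7,17) = 1
Reduce exponent: 1064 mod 16 = 8
So 7^1064 ≡ 7^8 (mod 17)
7^8 mod 17 = 16

7^1064 ≡ 16 (mod 17)


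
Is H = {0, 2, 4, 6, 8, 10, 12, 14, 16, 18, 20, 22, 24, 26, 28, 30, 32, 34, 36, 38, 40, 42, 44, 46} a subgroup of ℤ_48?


Subgroup test for H = {0, 2, 4, 6, 8, 10, 12, 14, 16, 18, 20, 22, 24, 26, 28, 30, 32, 34, 36, 38, 40, 42, 44, 46} in (ℤ_48, +):
(1) 0 ∈ H? Yes
(2) Closure: for all a,b ∈ H, (a+b) mod 48 ∈ H? Yes
(3) Inverses: for all a ∈ H, -a mod 48 ∈ H? Yes

Yes, H is a subgroup of ℤ_48


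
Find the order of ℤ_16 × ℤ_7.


|A × B| = |A| · |B|
|ℤ_16 × ℤ_7| = 16 × 7 = 112

|ℤ_16 × ℤ_7| = 112


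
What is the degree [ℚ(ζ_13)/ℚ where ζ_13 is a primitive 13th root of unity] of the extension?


[ℚ(ζ_n):ℚ] = deg Φ_n(x) = φ(n). Here φ(13) = 12

[ℚ(ζ_13)/ℚ where ζ_13 is a primitive 13th root of unity] = 12


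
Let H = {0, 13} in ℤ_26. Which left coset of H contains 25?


25 + H = {25 + h (mod 26) : h ∈ H}
25+0=25, 25+13=12
25 + H = {12, 25} = 12 + H

25 + H = {12, 25}


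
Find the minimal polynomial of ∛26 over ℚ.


∛26 satisfies x³ - 26 = 0, irreducible over ℚ (no rational root; 26 is not a perfect cube)

Minimal polynomial: x³ - 26


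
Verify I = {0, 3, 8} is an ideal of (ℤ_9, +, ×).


Check ideal conditions for I = {0, 3, 8} in ℤ_9:
(1) I is an additive subgroup? No
(2) For r ∈ ℤ_9 and a ∈ I: r·a ∈ I? No  [counterexample: r=2, a=3, r·a mod 9 = 6 ∉ I]

No, I is not an ideal of ℤ_9


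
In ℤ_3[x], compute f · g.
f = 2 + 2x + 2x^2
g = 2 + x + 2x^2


Expand and collect like terms; reduce coefficients mod 3:
x^0: 2·2 = 4 ≡ 1 (mod 3)
x^1: 2·1 + 2·2 = 6 ≡ 0 (mod 3)
x^2: 2·2 + 2·1 + 2·2 = 10 ≡ 1 (mod 3)
x^3: 2·2 + 2·1 = 6 ≡ 0 (mod 3)
x^4: 2·2 = 4 ≡ 1 (mod 3)
Result: 1 + x^2 + x^4

f · g = 1 + x^2 + x^4


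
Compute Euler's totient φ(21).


φ(n) = count of k ∈ {1,...,n} with gcd(k,n)=1
Coprimes to 21: {1, 2, 4, 5, 8, 10, 11, 13, 16, 17, 19, 20}
Count: 12

φ(21) = 12


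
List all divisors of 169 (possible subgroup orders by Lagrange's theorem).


Lagrange's theorem: |H| divides |G|
|G| = 169
Divisors of 169: 1, 13, 169

Possible subgroup orders: {1, 13, 169}


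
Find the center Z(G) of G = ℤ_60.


Z(G) = {g ∈ G | gx = xg for all x ∈ G}
ℤ_60 is abelian, so Z(G) = G

Z(ℤ_60) = ℤ_60


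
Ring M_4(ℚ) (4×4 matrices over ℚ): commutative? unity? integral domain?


Matrix multiplication is non-commutative for n ≥ 2; the identity matrix I is the unity; singular matrices give zero divisors, so not an integral domain
Commutative: No
Integral domain: No
Has unity: Yes

M_4(ℚ) (4×4 matrices over ℚ): Commutative=No, Unity=Yes


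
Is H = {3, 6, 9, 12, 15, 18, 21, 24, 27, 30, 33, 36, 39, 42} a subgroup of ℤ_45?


Subgroup test for H = {3, 6, 9, 12, 15, 18, 21, 24, 27, 30, 33, 36, 39, 42} in (ℤ_45, +):
(1) 0 ∈ H? No
(2) Closure: for all a,b ∈ H, (a+b) mod 45 ∈ H? No  [counterexample: 3 + 42 = 0 ∉ H]
(3) Inverses: for all a ∈ H, -a mod 45 ∈ H? Yes

No, H is not a subgroup of ℤ_45


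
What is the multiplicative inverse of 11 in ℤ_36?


Use the extended Euclidean algorithm to write 1 = 11·s + 36·t; then s mod 36 is the inverse.
Euclidean algorithm:
  11 = 0·36 + 11
  36 = 3·11 + 3
  11 = 3·3 + 2
  3 = 1·2 + 1
  2 = 2·1 + 0
gcd(11,36) = 1
Back-substitution gives: 11·(-13) + 36·(4) = 1
So 11⁻¹ ≡ -13 ≡ 23 (mod 36)
Check: 11 × 23 = 253 ≡ 1 (mod 36) ✓

11⁻¹ ≡ 23 (mod 36)


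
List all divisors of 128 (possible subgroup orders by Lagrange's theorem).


Lagrange's theorem: |H| divides |G|
|G| = 128
Divisors of 128: 1, 2, 4, 8, 16, 32, 64, 128

Possible subgroup orders: {1, 2, 4, 8, 16, 32, 64, 128}


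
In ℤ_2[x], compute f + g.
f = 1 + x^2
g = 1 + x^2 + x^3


Add coefficients mod 2:
x^0: 1 + 1 = 0 (mod 2)
x^1: 0 + 0 = 0 (mod 2)
x^2: 1 + 1 = 0 (mod 2)
x^3: 0 + 1 = 1 (mod 2)
Result: x^3

f + g = x^3


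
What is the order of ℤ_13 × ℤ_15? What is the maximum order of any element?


|ℤ_13 × ℤ_15| = 13 × 15 = 195
Max element order = lcm(13,15) = 195
Cyclic? Yes (gcd=1)

|ℤ_13×ℤ_15| = 195, max element order = 195


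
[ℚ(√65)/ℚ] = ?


√65 has minimal polynomial x² - 65 (irreducible over ℚ since 65 is squarefree)

[ℚ(√65)/ℚ] = 2


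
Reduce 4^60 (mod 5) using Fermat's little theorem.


Fermat's little theorem: if p is prime and gcd(a,p)=1, then a^(p-1) ≡ 1 (mod p)
p = 5 is prime, gcd(4,5) = 1
Reduce exponent: 60 mod 4 = 0
So 4^60 ≡ 4^0 (mod 5)
4^0 = 1

4^60 ≡ 1 (mod 5)


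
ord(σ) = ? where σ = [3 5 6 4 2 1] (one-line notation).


Cycle decomposition: (1 3 6) (2 5)
Cycle lengths: 3, 2
Order = lcm(3, 2) = 6

ord(σ) = 6


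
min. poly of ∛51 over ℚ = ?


∛51 satisfies x³ - 51 = 0, irreducible over ℚ (no rational root; 51 is not a perfect cube)

Minimal polynomial: x³ - 51


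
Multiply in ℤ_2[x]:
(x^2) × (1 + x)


Expand and collect like terms; reduce coefficients mod 2:
x^0: 0·1 = 0 ≡ 0 (mod 2)
x^1: 0·1 + 0·1 = 0 ≡ 0 (mod 2)
x^2: 0·1 + 1·1 = 1 ≡ 1 (mod 2)
x^3: 1·1 = 1 ≡ 1 (mod 2)
Result: x^2 + x^3

f · g = x^2 + x^3


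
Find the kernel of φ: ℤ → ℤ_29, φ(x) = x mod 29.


Kernel = preimage of identity
ker(φ) = {x ∈ ℤ : x ≡ 0 (mod 29)} = 29ℤ = {0, ±29, ±58, ...}

ker(φ) = 29ℤ


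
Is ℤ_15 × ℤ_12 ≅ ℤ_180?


Comparing ℤ_15 × ℤ_12 and ℤ_180:
gcd(15,12) = 3 ≠ 1. Max element order in ℤ_15×ℤ_12 is lcm(15,12) = 60 < 180, so it has no element of order 180

No, ℤ_15 × ℤ_12 ≇ ℤ_180


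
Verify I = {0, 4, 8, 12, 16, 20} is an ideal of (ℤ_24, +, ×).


Check ideal conditions for I = {0, 4, 8, 12, 16, 20} in ℤ_24:
(1) I is an additive subgroup? Yes
(2) For r ∈ ℤ_24 and a ∈ I: r·a ∈ I? Yes

Yes, I is an ideal of ℤ_24


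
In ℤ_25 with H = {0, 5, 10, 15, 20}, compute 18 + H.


18 + H = {18 + h (mod 25) : h ∈ H}
18+0=18, 18+5=23, 18+10=3, 18+15=8, 18+20=13
18 + H = {3, 8, 13, 18, 23} = 3 + H

18 + H = {3, 8, 13, 18, 23}


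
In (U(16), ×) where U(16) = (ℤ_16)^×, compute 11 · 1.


Operation: multiplication mod 16
11 · 1 = (a × b) mod 16 with a = 11, b = 1

11 · 1 = 11


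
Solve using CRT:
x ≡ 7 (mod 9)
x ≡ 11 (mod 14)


m₁ = 9, m₂ = 14, gcd = 1, so CRT applies. M = m₁·m₂ = 126
Let M₁ = M/m₁ = 14, M₂ = M/m₂ = 9
Find y₁ ≡ M₁⁻¹ (mod m₁): 14⁻¹ ≡ 2 (mod 9)
Find y₂ ≡ M₂⁻¹ (mod m₂): 9⁻¹ ≡ 11 (mod 14)
x = a₁·M₁·y₁ + a₂·M₂·y₂ = 7·14·2 + 11·9·11 = 1285
Reduce mod 126: x ≡ 25
Check: 25 mod 9 = 7 ✓, 25 mod 14 = 11 ✓

x ≡ 25 (mod 126)


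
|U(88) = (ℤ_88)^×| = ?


U(n) is the group of units mod n; |U(n)| = φ(n)
|U(88)| = φ(88) = 40

|U(88) = (ℤ_88)^×| = 40


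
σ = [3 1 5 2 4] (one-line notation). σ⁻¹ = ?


To find σ⁻¹, swap domain and range:
σ(1) = 3 → σ⁻¹(3) = 1
σ(2) = 1 → σ⁻¹(1) = 2
σ(3) = 5 → σ⁻¹(5) = 3
σ(4) = 2 → σ⁻¹(2) = 4
σ(5) = 4 → σ⁻¹(4) = 5

σ⁻¹ = [2 4 1 5 3]


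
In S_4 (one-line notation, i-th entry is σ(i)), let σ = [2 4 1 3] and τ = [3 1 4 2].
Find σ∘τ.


σ∘τ: apply τ first, then σ
1 →τ 3 →σ 1
2 →τ 1 →σ 2
3 →τ 4 →σ 3
4 →τ 2 →σ 4

σ∘τ = [1 2 3 4]


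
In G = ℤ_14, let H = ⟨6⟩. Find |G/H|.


|⟨6⟩| = n / gcd(6, 14) = 14 / 2 = 7
H is normal (ℤ_14 is abelian).
|G/H| = |G| / |H| = 14 / 7 = 2

|G/H| = 2


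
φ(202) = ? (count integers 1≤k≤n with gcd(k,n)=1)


Factor n: 202 = 2 × 101
φ(n) = n · ∏(1 - 1/p) over distinct primes p | n
φ(202) = 202 · (1 - 1/2) · (1 - 1/101) = 100

φ(202) = 100


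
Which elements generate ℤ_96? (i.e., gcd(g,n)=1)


g generates ℤ_n iff gcd(g,n) = 1
Prime factors of 96: 2, 3
Generators are g ∈ {1,...,95} not divisible by any of these primes.
Generators: {1, 5, 7, 11, 13, 17, 19, 23, 25, 29, 31, 35, 37, 41, 43, 47, 49, 53, 55, 59, 61, 65, 67, 71, 73, 77, 79, 83, 85, 89, 91, 95}
Number of generators = φ(96) = 32

Generators of ℤ_96 = {1, 5, 7, 11, 13, 17, 19, 23, 25, 29, 31, 35, 37, 41, 43, 47, 49, 53, 55, 59, 61, 65, 67, 71, 73, 77, 79, 83, 85, 89, 91, 95}


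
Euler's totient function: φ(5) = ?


φ(n) = count of k ∈ {1,...,n} with gcd(k,n)=1
Coprimes to 5: {1, 2, 3, 4}
Count: 4

φ(5) = 4


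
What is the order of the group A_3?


|A_n| = n!/2 (even permutations)
|A_3| = 3!/2 = 6/2 = 3

|A_3| = 3


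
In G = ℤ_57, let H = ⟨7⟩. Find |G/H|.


|⟨7⟩| = n / gcd(7, 57) = 57 / 1 = 57
H is normal (ℤ_57 is abelian).
|G/H| = |G| / |H| = 57 / 57 = 1

|G/H| = 1


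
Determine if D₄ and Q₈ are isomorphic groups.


Comparing D₄ and Q₈:
D₄ has 5 elements of order 2; Q₈ has only 1

No, D₄ ≇ Q₈


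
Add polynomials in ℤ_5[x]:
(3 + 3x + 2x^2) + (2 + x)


Add coefficients mod 5:
x^0: 3 + 2 = 0 (mod 5)
x^1: 3 + 1 = 4 (mod 5)
x^2: 2 + 0 = 2 (mod 5)
Result: 4x + 2x^2

f + g = 4x + 2x^2


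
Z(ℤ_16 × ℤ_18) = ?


Z(G) = {g ∈ G | gx = xg for all x ∈ G}
Direct product of abelian groups is abelian, so Z(G) = G

Z(ℤ_16 × ℤ_18) = ℤ_16 × ℤ_18


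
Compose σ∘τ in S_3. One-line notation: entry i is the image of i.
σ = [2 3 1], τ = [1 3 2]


σ∘τ: apply τ first, then σ
1 →τ 1 →σ 2
2 →τ 3 →σ 1
3 →τ 2 →σ 3

σ∘τ = [2 1 3]


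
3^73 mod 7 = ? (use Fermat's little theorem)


Fermat's little theorem: if p is prime and gcd(a,p)=1, then a^(p-1) ≡ 1 (mod p)
p = 7 is prime, gcd(3,7) = 1
Reduce exponent: 73 mod 6 = 1
So 3^73 ≡ 3^1 (mod 7)
3^1 mod 7 = 3

3^73 ≡ 3 (mod 7)


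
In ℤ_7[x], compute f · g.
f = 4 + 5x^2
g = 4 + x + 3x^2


Expand and collect like terms; reduce coefficients mod 7:
x^0: 4·4 = 16 ≡ 2 (mod 7)
x^1: 4·1 + 0·4 = 4 ≡ 4 (mod 7)
x^2: 4·3 + 0·1 + 5·4 = 32 ≡ 4 (mod 7)
x^3: 0·3 + 5·1 = 5 ≡ 5 (mod 7)
x^4: 5·3 = 15 ≡ 1 (mod 7)
Result: 2 + 4x + 4x^2 + 5x^3 + x^4

f · g = 2 + 4x + 4x^2 + 5x^3 + x^4


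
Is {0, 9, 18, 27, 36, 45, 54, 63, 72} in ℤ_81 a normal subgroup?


H = {0, 9, 18, 27, 36, 45, 54, 63, 72} in ℤ_81
ℤ_81 is abelian; every subgroup of an abelian group is normal

Yes, normal subgroup


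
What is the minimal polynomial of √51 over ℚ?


√51 satisfies x² - 51 = 0, irreducible over ℚ since 51 is squarefree

Minimal polynomial: x² - 51


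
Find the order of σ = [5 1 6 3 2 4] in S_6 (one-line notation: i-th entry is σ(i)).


Cycle decomposition: (1 5 2) (3 6 4)
Cycle lengths: 3, 3
Order = lcm(3, 3) = 3

ord(σ) = 3


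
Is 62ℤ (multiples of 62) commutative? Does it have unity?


62ℤ is a commutative ring under +,× but has no multiplicative identity (1 ∉ 62ℤ); it has no zero divisors, but without unity it is not an integral domain
Commutative: Yes
Integral domain: No
Has unity: No

62ℤ (multiples of 62): Commutative=Yes, Unity=No


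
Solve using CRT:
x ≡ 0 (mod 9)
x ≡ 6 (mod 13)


m₁ = 9, m₂ = 13, gcd = 1, so CRT applies. M = m₁·m₂ = 117
Let M₁ = M/m₁ = 13, M₂ = M/m₂ = 9
Find y₁ ≡ M₁⁻¹ (mod m₁): 13⁻¹ ≡ 7 (mod 9)
Find y₂ ≡ M₂⁻¹ (mod m₂): 9⁻¹ ≡ 3 (mod 13)
x = a₁·M₁·y₁ + a₂·M₂·y₂ = 0·13·7 + 6·9·3 = 162
Reduce mod 117: x ≡ 45
Check: 45 mod 9 = 0 ✓, 45 mod 13 = 6 ✓

x ≡ 45 (mod 117)


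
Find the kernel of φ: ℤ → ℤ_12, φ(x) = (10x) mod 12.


Kernel = preimage of identity
ker(φ) = {x ∈ ℤ : 10x ≡ 0 (mod 12)}. gcd(10,12) = 2, so 10x ≡ 0 (mod 12) ⟺ x ≡ 0 (mod 12/2 = 6). Hence ker(φ) = 6ℤ

ker(φ) = 6ℤ


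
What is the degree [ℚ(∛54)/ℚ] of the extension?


∛54 has minimal polynomial x³ - 54 (irreducible over ℚ since 54 is not a perfect cube)

[ℚ(∛54)/ℚ] = 3


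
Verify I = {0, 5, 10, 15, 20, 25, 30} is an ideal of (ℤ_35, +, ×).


Check ideal conditions for I = {0, 5, 10, 15, 20, 25, 30} in ℤ_35:
(1) I is an additive subgroup? Yes
(2) For r ∈ ℤ_35 and a ∈ I: r·a ∈ I? Yes

Yes, I is an ideal of ℤ_35


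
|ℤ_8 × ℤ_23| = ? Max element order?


|ℤ_8 × ℤ_23| = 8 × 23 = 184
Max element order = lcm(8,23) = 184
Cyclic? Yes (gcd=1)

|ℤ_8×ℤ_23| = 184, max element order = 184


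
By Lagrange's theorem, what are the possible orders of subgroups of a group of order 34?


Lagrange's theorem: |H| divides |G|
|G| = 34
Divisors of 34: 1, 2, 17, 34

Possible subgroup orders: {1, 2, 17, 34}


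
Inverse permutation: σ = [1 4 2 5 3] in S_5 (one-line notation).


To find σ⁻¹, swap domain and range:
σ(1) = 1 → σ⁻¹(1) = 1
σ(2) = 4 → σ⁻¹(4) = 2
σ(3) = 2 → σ⁻¹(2) = 3
σ(4) = 5 → σ⁻¹(5) = 4
σ(5) = 3 → σ⁻¹(3) = 5

σ⁻¹ = [1 3 5 2 4]


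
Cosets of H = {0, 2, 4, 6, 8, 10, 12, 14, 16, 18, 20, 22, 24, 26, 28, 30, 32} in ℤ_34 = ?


H = {0, 2, 4, 6, 8, 10, 12, 14, 16, 18, 20, 22, 24, 26, 28, 30, 32}, |H| = 17
Number of cosets = |G|/|H| = 34/17 = 2
0 + H = {0, 2, 4, 6, 8, 10, 12, 14, 16, 18, 20, 22, 24, 26, 28, 30, 32}
1 + H = {1, 3, 5, 7, 9, 11, 13, 15, 17, 19, 21, 23, 25, 27, 29, 31, 33}

Cosets: 0+H={0,2,4,6,8,10,12,14,16,18,20,22,24,26,28,30,32}; 1+H={1,3,5,7,9,11,13,15,17,19,21,23,25,27,29,31,33}


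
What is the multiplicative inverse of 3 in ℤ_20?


Use the extended Euclidean algorithm to write 1 = 3·s + 20·t; then s mod 20 is the inverse.
Euclidean algorithm:
  3 = 0·20 + 3
  20 = 6·3 + 2
  3 = 1·2 + 1
  2 = 2·1 + 0
gcd(3,20) = 1
Back-substitution gives: 3·(7) + 20·(-1) = 1
So 3⁻¹ ≡ 7 ≡ 7 (mod 20)
Check: 3 × 7 = 21 ≡ 1 (mod 20) ✓

3⁻¹ ≡ 7 (mod 20)


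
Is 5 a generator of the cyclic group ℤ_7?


g generates ℤ_n iff gcd(g, n) = 1
gcd(5, 7) = 1
Since gcd = 1, 5 is a generator.

Yes, 5 generates ℤ_7


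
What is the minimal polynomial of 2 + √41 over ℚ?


Let α = 2 + √41. Then α - 2 = √41, so (α - 2)² = 41, giving α² - 4α - 37 = 0. Degree 2 and α ∉ ℚ, so this is the minimal polynomial.

Minimal polynomial: x² - 4x - 37


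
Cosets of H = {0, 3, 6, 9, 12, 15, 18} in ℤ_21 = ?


H = {0, 3, 6, 9, 12, 15, 18}, |H| = 7
Number of cosets = |G|/|H| = 21/7 = 3
0 + H = {0, 3, 6, 9, 12, 15, 18}
1 + H = {1, 4, 7, 10, 13, 16, 19}
2 + H = {2, 5, 8, 11, 14, 17, 20}

Cosets: 0+H={0,3,6,9,12,15,18}; 1+H={1,4,7,10,13,16,19}; 2+H={2,5,8,11,14,17,20}


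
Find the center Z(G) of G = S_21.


Z(G) = {g ∈ G | gx = xg for all x ∈ G}
S_n is non-abelian for n ≥ 3; Z(S_21) is trivial

Z(S_21) = {e}


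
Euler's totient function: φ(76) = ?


Factor n: 76 = 2^2 × 19
φ(n) = n · ∏(1 - 1/p) over distinct primes p | n
φ(76) = 76 · (1 - 1/2) · (1 - 1/19) = 36

φ(76) = 36


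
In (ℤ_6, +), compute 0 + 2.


Operation: addition mod 6
0 + 2 = (a + b) mod 6 with a = 0, b = 2

0 + 2 = 2


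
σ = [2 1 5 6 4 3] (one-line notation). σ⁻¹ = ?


To find σ⁻¹, swap domain and range:
σ(1) = 2 → σ⁻¹(2) = 1
σ(2) = 1 → σ⁻¹(1) = 2
σ(3) = 5 → σ⁻¹(5) = 3
σ(4) = 6 → σ⁻¹(6) = 4
σ(5) = 4 → σ⁻¹(4) = 5
σ(6) = 3 → σ⁻¹(3) = 6

σ⁻¹ = [2 1 6 5 3 4]


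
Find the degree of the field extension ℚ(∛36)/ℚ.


∛36 has minimal polynomial x³ - 36 (irreducible over ℚ since 36 is not a perfect cube)

[ℚ(∛36)/ℚ] = 3


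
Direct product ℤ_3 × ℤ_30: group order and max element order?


|ℤ_3 × ℤ_30| = 3 × 30 = 90
Max element order = lcm(3,30) = 30
Cyclic? No (gcd=3)

|ℤ_3×ℤ_30| = 90, max element order = 30


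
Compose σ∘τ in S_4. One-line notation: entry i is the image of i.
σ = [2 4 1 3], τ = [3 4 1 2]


σ∘τ: apply τ first, then σ
1 →τ 3 →σ 1
2 →τ 4 →σ 3
3 →τ 1 →σ 2
4 →τ 2 →σ 4

σ∘τ = [1 3 2 4]


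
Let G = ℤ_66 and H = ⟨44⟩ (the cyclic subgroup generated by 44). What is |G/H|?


|⟨44⟩| = n / gcd(44, 66) = 66 / 22 = 3
H is normal (ℤ_66 is abelian).
|G/H| = |G| / |H| = 66 / 3 = 22

|G/H| = 22


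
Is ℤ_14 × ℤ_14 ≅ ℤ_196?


Comparing ℤ_14 × ℤ_14 and ℤ_196:
gcd(14,14) = 14 ≠ 1. Max element order in ℤ_14×ℤ_14 is lcm(14,14) = 14 < 196, so it has no element of order 196

No, ℤ_14 × ℤ_14 ≇ ℤ_196


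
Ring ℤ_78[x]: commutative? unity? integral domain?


ℤ_78 has zero divisors (2·39 ≡ 0), and these lift to constant zero divisors in ℤ_78[x]; so not an integral domain
Commutative: Yes
Integral domain: No
Has unity: Yes

ℤ_78[x]: Commutative=Yes, Unity=Yes


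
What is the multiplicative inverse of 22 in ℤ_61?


Use the extended Euclidean algorithm to write 1 = 22·s + 61·t; then s mod 61 is the inverse.
Euclidean algorithm:
  22 = 0·61 + 22
  61 = 2·22 + 17
  22 = 1·17 + 5
  17 = 3·5 + 2
  5 = 2·2 + 1
  2 = 2·1 + 0
gcd(22,61) = 1
Back-substitution gives: 22·(25) + 61·(-9) = 1
So 22⁻¹ ≡ 25 ≡ 25 (mod 61)
Check: 22 × 25 = 550 ≡ 1 (mod 61) ✓

22⁻¹ ≡ 25 (mod 61)


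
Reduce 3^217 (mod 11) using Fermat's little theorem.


Fermat's little theorem: if p is prime and gcd(a,p)=1, then a^(p-1) ≡ 1 (mod p)
p = 11 is prime, gcd(3,11) = 1
Reduce exponent: 217 mod 10 = 7
So 3^217 ≡ 3^7 (mod 11)
3^7 mod 11 = 9

3^217 ≡ 9 (mod 11)


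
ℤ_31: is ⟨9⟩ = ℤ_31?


g generates ℤ_n iff gcd(g, n) = 1
gcd(9, 31) = 1
Since gcd = 1, 9 is a generator.

Yes, 9 generates ℤ_31


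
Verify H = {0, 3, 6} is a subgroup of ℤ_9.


Subgroup test for H = {0, 3, 6} in (ℤ_9, +):
(1) 0 ∈ H? Yes
(2) Closure: for all a,b ∈ H, (a+b) mod 9 ∈ H? Yes
(3) Inverses: for all a ∈ H, -a mod 9 ∈ H? Yes

Yes, H is a subgroup of ℤ_9


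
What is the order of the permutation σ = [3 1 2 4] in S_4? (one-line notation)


Cycle decomposition: (1 3 2)
Cycle lengths: 3
Order = lcm(3) = 3

ord(σ) = 3


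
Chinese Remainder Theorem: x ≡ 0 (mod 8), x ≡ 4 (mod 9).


m₁ = 8, m₂ = 9, gcd = 1, so CRT applies. M = m₁·m₂ = 72
Let M₁ = M/m₁ = 9, M₂ = M/m₂ = 8
Find y₁ ≡ M₁⁻¹ (mod m₁): 9⁻¹ ≡ 1 (mod 8)
Find y₂ ≡ M₂⁻¹ (mod m₂): 8⁻¹ ≡ 8 (mod 9)
x = a₁·M₁·y₁ + a₂·M₂·y₂ = 0·9·1 + 4·8·8 = 256
Reduce mod 72: x ≡ 40
Check: 40 mod 8 = 0 ✓, 40 mod 9 = 4 ✓

x ≡ 40 (mod 72)


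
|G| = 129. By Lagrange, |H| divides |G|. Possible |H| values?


Lagrange's theorem: |H| divides |G|
|G| = 129
Divisors of 129: 1, 3, 43, 129

Possible subgroup orders: {1, 3, 43, 129}


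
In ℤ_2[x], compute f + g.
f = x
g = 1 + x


Add coefficients mod 2:
x^0: 0 + 1 = 1 (mod 2)
x^1: 1 + 1 = 0 (mod 2)
Result: 1

f + g = 1


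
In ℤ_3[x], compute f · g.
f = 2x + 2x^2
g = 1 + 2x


Expand and collect like terms; reduce coefficients mod 3:
x^0: 0·1 = 0 ≡ 0 (mod 3)
x^1: 0·2 + 2·1 = 2 ≡ 2 (mod 3)
x^2: 2·2 + 2·1 = 6 ≡ 0 (mod 3)
x^3: 2·2 = 4 ≡ 1 (mod 3)
Result: 2x + x^3

f · g = 2x + x^3


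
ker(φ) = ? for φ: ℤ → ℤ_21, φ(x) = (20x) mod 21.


Kernel = preimage of identity
ker(φ) = {x ∈ ℤ : 20x ≡ 0 (mod 21)}. gcd(20,21) = 1, so 20x ≡ 0 (mod 21) ⟺ x ≡ 0 (mod 21/1 = 21). Hence ker(φ) = 21ℤ

ker(φ) = 21ℤ


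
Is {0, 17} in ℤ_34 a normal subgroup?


H = {0, 17} in ℤ_34
ℤ_34 is abelian; every subgroup of an abelian group is normal

Yes, normal subgroup


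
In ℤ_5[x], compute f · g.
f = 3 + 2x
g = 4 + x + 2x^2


Expand and collect like terms; reduce coefficients mod 5:
x^0: 3·4 = 12 ≡ 2 (mod 5)
x^1: 3·1 + 2·4 = 11 ≡ 1 (mod 5)
x^2: 3·2 + 2·1 = 8 ≡ 3 (mod 5)
x^3: 2·2 = 4 ≡ 4 (mod 5)
Result: 2 + x + 3x^2 + 4x^3

f · g = 2 + x + 3x^2 + 4x^3


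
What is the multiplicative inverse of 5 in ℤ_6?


Use the extended Euclidean algorithm to write 1 = 5·s + 6·t; then s mod 6 is the inverse.
Euclidean algorithm:
  5 = 0·6 + 5
  6 = 1·5 + 1
  5 = 5·1 + 0
gcd(5,6) = 1
Back-substitution gives: 5·(-1) + 6·(1) = 1
So 5⁻¹ ≡ -1 ≡ 5 (mod 6)
Check: 5 × 5 = 25 ≡ 1 (mod 6) ✓

5⁻¹ ≡ 5 (mod 6)


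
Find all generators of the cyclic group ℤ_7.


g generates ℤ_n iff gcd(g,n) = 1
Checking each g ∈ {1,...,6}:
gcd(1,7) = 1
gcd(2,7) = 1
gcd(3,7) = 1
gcd(4,7) = 1
gcd(5,7) = 1
gcd(6,7) = 1
Generators: {1, 2, 3, 4, 5, 6}
Number of generators = φ(7) = 6

Generators of ℤ_7 = {1, 2, 3, 4, 5, 6}


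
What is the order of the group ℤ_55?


ℤ_n has n elements.

|ℤ_55| = 55


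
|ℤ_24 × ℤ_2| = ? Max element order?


|ℤ_24 × ℤ_2| = 24 × 2 = 48
Max element order = lcm(24,2) = 24
Cyclic? No (gcd=2)

|ℤ_24×ℤ_2| = 48, max element order = 24


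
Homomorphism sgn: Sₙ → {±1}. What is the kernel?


Kernel = preimage of identity
ker(sgn) = even permutations = Aₙ

ker(sgn) = Aₙ


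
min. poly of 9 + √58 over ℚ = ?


Let α = 9 + √58. Then α - 9 = √58, so (α - 9)² = 58, giving α² - 18α + 23 = 0. Degree 2 and α ∉ ℚ, so this is the minimal polynomial.

Minimal polynomial: x² - 18x + 23


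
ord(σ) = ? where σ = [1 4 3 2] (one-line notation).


Cycle decomposition: (2 4)
Cycle lengths: 2
Order = lcm(2) = 2

ord(σ) = 2


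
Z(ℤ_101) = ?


Z(G) = {g ∈ G | gx = xg for all x ∈ G}
ℤ_101 is abelian, so Z(G) = G

Z(ℤ_101) = ℤ_101


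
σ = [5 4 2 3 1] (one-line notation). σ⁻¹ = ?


To find σ⁻¹, swap domain and range:
σ(1) = 5 → σ⁻¹(5) = 1
σ(2) = 4 → σ⁻¹(4) = 2
σ(3) = 2 → σ⁻¹(2) = 3
σ(4) = 3 → σ⁻¹(3) = 4
σ(5) = 1 → σ⁻¹(1) = 5

σ⁻¹ = [5 3 4 2 1]


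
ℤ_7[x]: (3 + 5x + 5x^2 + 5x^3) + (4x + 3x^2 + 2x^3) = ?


Add coefficients mod 7:
x^0: 3 + 0 = 3 (mod 7)
x^1: 5 + 4 = 2 (mod 7)
x^2: 5 + 3 = 1 (mod 7)
x^3: 5 + 2 = 0 (mod 7)
Result: 3 + 2x + x^2

f + g = 3 + 2x + x^2


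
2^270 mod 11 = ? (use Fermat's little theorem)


Fermat's little theorem: if p is prime and gcd(a,p)=1, then a^(p-1) ≡ 1 (mod p)
p = 11 is prime, gcd(2,11) = 1
Reduce exponent: 270 mod 10 = 0
So 2^270 ≡ 2^0 (mod 11)
2^0 = 1

2^270 ≡ 1 (mod 11)


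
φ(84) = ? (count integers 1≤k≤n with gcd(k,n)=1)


Factor n: 84 = 2^2 × 3 × 7
φ(n) = n · ∏(1 - 1/p) over distinct primes p | n
φ(84) = 84 · (1 - 1/2) · (1 - 1/3) · (1 - 1/7) = 24

φ(84) = 24


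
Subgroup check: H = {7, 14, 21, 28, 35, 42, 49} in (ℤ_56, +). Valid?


Subgroup test for H = {7, 14, 21, 28, 35, 42, 49} in (ℤ_56, +):
(1) 0 ∈ H? No
(2) Closure: for all a,b ∈ H, (a+b) mod 56 ∈ H? No  [counterexample: 7 + 49 = 0 ∉ H]
(3) Inverses: for all a ∈ H, -a mod 56 ∈ H? Yes

No, H is not a subgroup of ℤ_56


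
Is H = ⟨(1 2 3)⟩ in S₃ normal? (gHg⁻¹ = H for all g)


H = ⟨(1 2 3)⟩ in S₃
⟨(1 2 3)⟩ has order 3 and index 2 in S₃; index-2 subgroups are normal

Yes, normal subgroup


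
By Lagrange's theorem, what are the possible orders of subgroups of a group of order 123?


Lagrange's theorem: |H| divides |G|
|G| = 123
Divisors of 123: 1, 3, 41, 123

Possible subgroup orders: {1, 3, 41, 123}


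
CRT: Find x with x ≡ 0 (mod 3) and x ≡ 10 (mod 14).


m₁ = 3, m₂ = 14, gcd = 1, so CRT applies. M = m₁·m₂ = 42
Let M₁ = M/m₁ = 14, M₂ = M/m₂ = 3
Find y₁ ≡ M₁⁻¹ (mod m₁): 14⁻¹ ≡ 2 (mod 3)
Find y₂ ≡ M₂⁻¹ (mod m₂): 3⁻¹ ≡ 5 (mod 14)
x = a₁·M₁·y₁ + a₂·M₂·y₂ = 0·14·2 + 10·3·5 = 150
Reduce mod 42: x ≡ 24
Check: 24 mod 3 = 0 ✓, 24 mod 14 = 10 ✓

x ≡ 24 (mod 42)


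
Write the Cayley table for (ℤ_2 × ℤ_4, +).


Elements: {(0,0), (0,1), (0,2), (0,3), (1,0), (1,1), (1,2), (1,3)}
Operation: componentwise addition mod (2, 4)
Entry (a, b) = ((a₁+b₁) mod 2, (a₂+b₂) mod 4)

Cayley table:
      | (0,0) | (0,1) | (0,2) | (0,3) | (1,0) | (1,1) | (1,2) | (1,3)
(0,0) | (0,0) | (0,1) | (0,2) | (0,3) | (1,0) | (1,1) | (1,2) | (1,3)
(0,1) | (0,1) | (0,2) | (0,3) | (0,0) | (1,1) | (1,2) | (1,3) | (1,0)
(0,2) | (0,2) | (0,3) | (0,0) | (0,1) | (1,2) | (1,3) | (1,0) | (1,1)
(0,3) | (0,3) | (0,0) | (0,1) | (0,2) | (1,3) | (1,0) | (1,1) | (1,2)
(1,0) | (1,0) | (1,1) | (1,2) | (1,3) | (0,0) | (0,1) | (0,2) | (0,3)
(1,1) | (1,1) | (1,2) | (1,3) | (1,0) | (0,1) | (0,2) | (0,3) | (0,0)
(1,2) | (1,2) | (1,3) | (1,0) | (1,1) | (0,2) | (0,3) | (0,0) | (0,1)
(1,3) | (1,3) | (1,0) | (1,1) | (1,2) | (0,3) | (0,0) | (0,1) | (0,2)


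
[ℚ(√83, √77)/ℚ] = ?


[ℚ(√83,√77):ℚ] = [ℚ(√83,√77):ℚ(√83)]·[ℚ(√83):ℚ] = 2·2 = 4

[ℚ(√83, √77)/ℚ] = 4


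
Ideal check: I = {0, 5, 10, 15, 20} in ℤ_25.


Check ideal conditions for I = {0, 5, 10, 15, 20} in ℤ_25:
(1) I is an additive subgroup? Yes
(2) For r ∈ ℤ_25 and a ∈ I: r·a ∈ I? Yes

Yes, I is an ideal of ℤ_25


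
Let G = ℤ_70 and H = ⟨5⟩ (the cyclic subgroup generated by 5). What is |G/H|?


|⟨5⟩| = n / gcd(5, 70) = 70 / 5 = 14
H is normal (ℤ_70 is abelian).
|G/H| = |G| / |H| = 70 / 14 = 5

|G/H| = 5


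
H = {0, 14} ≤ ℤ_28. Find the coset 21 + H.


21 + H = {21 + h (mod 28) : h ∈ H}
21+0=21, 21+14=7
21 + H = {7, 21} = 7 + H

21 + H = {7, 21}


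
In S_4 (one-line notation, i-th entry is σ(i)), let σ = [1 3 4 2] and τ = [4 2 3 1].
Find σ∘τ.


σ∘τ: apply τ first, then σ
1 →τ 4 →σ 2
2 →τ 2 →σ 3
3 →τ 3 →σ 4
4 →τ 1 →σ 1

σ∘τ = [2 3 4 1]


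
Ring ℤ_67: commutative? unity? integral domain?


ℤ_67 is a commutative ring with unity 1; 67 is prime, so ℤ_67 is a field (hence an integral domain)
Commutative: Yes
Integral domain: Yes
Has unity: Yes

ℤ_67: Commutative=Yes, Unity=Yes


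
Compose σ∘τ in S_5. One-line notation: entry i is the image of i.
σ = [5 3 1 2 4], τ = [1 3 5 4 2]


σ∘τ: apply τ first, then σ
1 →τ 1 →σ 5
2 →τ 3 →σ 1
3 →τ 5 →σ 4
4 →τ 4 →σ 2
5 →τ 2 →σ 3

σ∘τ = [5 1 4 2 3]


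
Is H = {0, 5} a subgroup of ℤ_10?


Subgroup test for H = {0, 5} in (ℤ_10, +):
(1) 0 ∈ H? Yes
(2) Closure: for all a,b ∈ H, (a+b) mod 10 ∈ H? Yes
(3) Inverses: for all a ∈ H, -a mod 10 ∈ H? Yes

Yes, H is a subgroup of ℤ_10


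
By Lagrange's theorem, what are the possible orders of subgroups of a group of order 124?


Lagrange's theorem: |H| divides |G|
|G| = 124
Divisors of 124: 1, 2, 4, 31, 62, 124

Possible subgroup orders: {1, 2, 4, 31, 62, 124}


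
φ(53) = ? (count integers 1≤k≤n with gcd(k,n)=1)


Factor n: 53 = 53
φ(n) = n · ∏(1 - 1/p) over distinct primes p | n
φ(53) = 53 · (1 - 1/53) = 52

φ(53) = 52


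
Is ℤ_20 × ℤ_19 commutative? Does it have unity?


Direct product ring; commutative with unity (1,1); but (1,0)·(0,1) = (0,0) gives zero divisors, so not an integral domain
Commutative: Yes
Integral domain: No
Has unity: Yes

ℤ_20 × ℤ_19: Commutative=Yes, Unity=Yes


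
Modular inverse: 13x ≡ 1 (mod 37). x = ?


Use the extended Euclidean algorithm to write 1 = 13·s + 37·t; then s mod 37 is the inverse.
Euclidean algorithm:
  13 = 0·37 + 13
  37 = 2·13 + 11
  13 = 1·11 + 2
  11 = 5·2 + 1
  2 = 2·1 + 0
gcd(13,37) = 1
Back-substitution gives: 13·(-17) + 37·(6) = 1
So 13⁻¹ ≡ -17 ≡ 20 (mod 37)
Check: 13 × 20 = 260 ≡ 1 (mod 37) ✓

13⁻¹ ≡ 20 (mod 37)


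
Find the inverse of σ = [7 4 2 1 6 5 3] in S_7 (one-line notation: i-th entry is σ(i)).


To find σ⁻¹, swap domain and range:
σ(1) = 7 → σ⁻¹(7) = 1
σ(2) = 4 → σ⁻¹(4) = 2
σ(3) = 2 → σ⁻¹(2) = 3
σ(4) = 1 → σ⁻¹(1) = 4
σ(5) = 6 → σ⁻¹(6) = 5
σ(6) = 5 → σ⁻¹(5) = 6
σ(7) = 3 → σ⁻¹(3) = 7

σ⁻¹ = [4 3 7 2 6 5 1]


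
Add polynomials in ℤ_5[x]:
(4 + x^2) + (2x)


Add coefficients mod 5:
x^0: 4 + 0 = 4 (mod 5)
x^1: 0 + 2 = 2 (mod 5)
x^2: 1 + 0 = 1 (mod 5)
Result: 4 + 2x + x^2

f + g = 4 + 2x + x^2


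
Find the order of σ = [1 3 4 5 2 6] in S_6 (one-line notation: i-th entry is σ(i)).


Cycle decomposition: (2 3 4 5)
Cycle lengths: 4
Order = lcm(4) = 4

ord(σ) = 4


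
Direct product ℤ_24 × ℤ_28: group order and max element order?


|ℤ_24 × ℤ_28| = 24 × 28 = 672
Max element order = lcm(24,28) = 168
Cyclic? No (gcd=4)

|ℤ_24×ℤ_28| = 672, max element order = 168


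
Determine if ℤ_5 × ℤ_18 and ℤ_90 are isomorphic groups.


Comparing ℤ_5 × ℤ_18 and ℤ_90:
gcd(5,18) = 1, so ℤ_5 × ℤ_18 ≅ ℤ_90 (CRT)

Yes, ℤ_5 × ℤ_18 ≅ ℤ_90


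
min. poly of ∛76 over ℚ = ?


∛76 satisfies x³ - 76 = 0, irreducible over ℚ (no rational root; 76 is not a perfect cube)

Minimal polynomial: x³ - 76


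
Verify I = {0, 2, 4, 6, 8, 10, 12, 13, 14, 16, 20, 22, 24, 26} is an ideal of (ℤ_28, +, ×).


Check ideal conditions for I = {0, 2, 4, 6, 8, 10, 12, 13, 14, 16, 20, 22, 24, 26} in ℤ_28:
(1) I is an additive subgroup? No
(2) For r ∈ ℤ_28 and a ∈ I: r·a ∈ I? No  [counterexample: r=3, a=6, r·a mod 28 = 18 ∉ I]

No, I is not an ideal of ℤ_28


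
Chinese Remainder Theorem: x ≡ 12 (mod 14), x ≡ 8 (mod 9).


m₁ = 14, m₂ = 9, gcd = 1, so CRT applies. M = m₁·m₂ = 126
Let M₁ = M/m₁ = 9, M₂ = M/m₂ = 14
Find y₁ ≡ M₁⁻¹ (mod m₁): 9⁻¹ ≡ 11 (mod 14)
Find y₂ ≡ M₂⁻¹ (mod m₂): 14⁻¹ ≡ 2 (mod 9)
x = a₁·M₁·y₁ + a₂·M₂·y₂ = 12·9·11 + 8·14·2 = 1412
Reduce mod 126: x ≡ 26
Check: 26 mod 14 = 12 ✓, 26 mod 9 = 8 ✓

x ≡ 26 (mod 126)


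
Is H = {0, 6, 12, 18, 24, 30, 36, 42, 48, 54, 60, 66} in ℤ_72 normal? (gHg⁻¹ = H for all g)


H = {0, 6, 12, 18, 24, 30, 36, 42, 48, 54, 60, 66} in ℤ_72
ℤ_72 is abelian; every subgroup of an abelian group is normal

Yes, normal subgroup


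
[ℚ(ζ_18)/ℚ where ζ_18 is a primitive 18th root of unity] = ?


[ℚ(ζ_n):ℚ] = deg Φ_n(x) = φ(n). Here φ(18) = 6

[ℚ(ζ_18)/ℚ where ζ_18 is a primitive 18th root of unity] = 6


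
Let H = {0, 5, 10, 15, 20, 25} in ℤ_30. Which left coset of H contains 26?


26 + H = {26 + h (mod 30) : h ∈ H}
26+0=26, 26+5=1, 26+10=6, 26+15=11, 26+20=16, 26+25=21
26 + H = {1, 6, 11, 16, 21, 26} = 1 + H

26 + H = {1, 6, 11, 16, 21, 26}


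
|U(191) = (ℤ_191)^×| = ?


U(n) is the group of units mod n; |U(n)| = φ(n)
|U(191)| = φ(191) = 190

|U(191) = (ℤ_191)^×| = 190


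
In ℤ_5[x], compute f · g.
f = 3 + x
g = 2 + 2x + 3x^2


Expand and collect like terms; reduce coefficients mod 5:
x^0: 3·2 = 6 ≡ 1 (mod 5)
x^1: 3·2 + 1·2 = 8 ≡ 3 (mod 5)
x^2: 3·3 + 1·2 = 11 ≡ 1 (mod 5)
x^3: 1·3 = 3 ≡ 3 (mod 5)
Result: 1 + 3x + x^2 + 3x^3

f · g = 1 + 3x + x^2 + 3x^3


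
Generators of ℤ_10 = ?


g generates ℤ_n iff gcd(g,n) = 1
Checking each g ∈ {1,...,9}:
gcd(1,10) = 1
gcd(2,10) = 2
gcd(3,10) = 1
gcd(4,10) = 2
gcd(5,10) = 5
gcd(6,10) = 2
gcd(7,10) = 1
gcd(8,10) = 2
gcd(9,10) = 1
Generators: {1, 3, 7, 9}
Number of generators = φ(10) = 4

Generators of ℤ_10 = {1, 3, 7, 9}


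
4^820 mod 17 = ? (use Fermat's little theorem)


Fermat's little theorem: if p is prime and gcd(a,p)=1, then a^(p-1) ≡ 1 (mod p)
p = 17 is prime, gcd(4,17) = 1
Reduce exponent: 820 mod 16 = 4
So 4^820 ≡ 4^4 (mod 17)
4^4 mod 17 = 1

4^820 ≡ 1 (mod 17)


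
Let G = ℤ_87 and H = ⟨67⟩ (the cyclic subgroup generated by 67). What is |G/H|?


|⟨67⟩| = n / gcd(67, 87) = 87 / 1 = 87
H is normal (ℤ_87 is abelian).
|G/H| = |G| / |H| = 87 / 87 = 1

|G/H| = 1


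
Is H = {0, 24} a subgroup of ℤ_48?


Subgroup test for H = {0, 24} in (ℤ_48, +):
(1) 0 ∈ H? Yes
(2) Closure: for all a,b ∈ H, (a+b) mod 48 ∈ H? Yes
(3) Inverses: for all a ∈ H, -a mod 48 ∈ H? Yes

Yes, H is a subgroup of ℤ_48


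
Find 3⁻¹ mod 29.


Use the extended Euclidean algorithm to write 1 = 3·s + 29·t; then s mod 29 is the inverse.
Euclidean algorithm:
  3 = 0·29 + 3
  29 = 9·3 + 2
  3 = 1·2 + 1
  2 = 2·1 + 0
gcd(3,29) = 1
Back-substitution gives: 3·(10) + 29·(-1) = 1
So 3⁻¹ ≡ 10 ≡ 10 (mod 29)
Check: 3 × 10 = 30 ≡ 1 (mod 29) ✓

3⁻¹ ≡ 10 (mod 29)


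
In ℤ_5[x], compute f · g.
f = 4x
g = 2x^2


Expand and collect like terms; reduce coefficients mod 5:
x^0: 0·0 = 0 ≡ 0 (mod 5)
x^1: 0·0 + 4·0 = 0 ≡ 0 (mod 5)
x^2: 0·2 + 4·0 = 0 ≡ 0 (mod 5)
x^3: 4·2 = 8 ≡ 3 (mod 5)
Result: 3x^3

f · g = 3x^3


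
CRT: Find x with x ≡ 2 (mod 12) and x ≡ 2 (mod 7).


m₁ = 12, m₂ = 7, gcd = 1, so CRT applies. M = m₁·m₂ = 84
Let M₁ = M/m₁ = 7, M₂ = M/m₂ = 12
Find y₁ ≡ M₁⁻¹ (mod m₁): 7⁻¹ ≡ 7 (mod 12)
Find y₂ ≡ M₂⁻¹ (mod m₂): 12⁻¹ ≡ 3 (mod 7)
x = a₁·M₁·y₁ + a₂·M₂·y₂ = 2·7·7 + 2·12·3 = 170
Reduce mod 84: x ≡ 2
Check: 2 mod 12 = 2 ✓, 2 mod 7 = 2 ✓

x ≡ 2 (mod 84)


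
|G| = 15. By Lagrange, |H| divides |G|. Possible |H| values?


Lagrange's theorem: |H| divides |G|
|G| = 15
Divisors of 15: 1, 3, 5, 15

Possible subgroup orders: {1, 3, 5, 15}


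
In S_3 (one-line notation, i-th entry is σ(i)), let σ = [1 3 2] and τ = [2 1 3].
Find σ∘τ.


σ∘τ: apply τ first, then σ
1 →τ 2 →σ 3
2 →τ 1 →σ 1
3 →τ 3 →σ 2

σ∘τ = [3 1 2]


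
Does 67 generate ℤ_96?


g generates ℤ_n iff gcd(g, n) = 1
gcd(67, 96) = 1
Since gcd = 1, 67 is a generator.

Yes, 67 generates ℤ_96


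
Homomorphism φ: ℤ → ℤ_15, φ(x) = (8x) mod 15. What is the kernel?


Kernel = preimage of identity
ker(φ) = {x ∈ ℤ : 8x ≡ 0 (mod 15)}. gcd(8,15) = 1, so 8x ≡ 0 (mod 15) ⟺ x ≡ 0 (mod 15/1 = 15). Hence ker(φ) = 15ℤ

ker(φ) = 15ℤ


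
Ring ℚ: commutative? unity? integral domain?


ℚ is a field: commutative, has unity, every nonzero element is a unit (hence an integral domain)
Commutative: Yes
Integral domain: Yes
Has unity: Yes

ℚ: Commutative=Yes, Unity=Yes


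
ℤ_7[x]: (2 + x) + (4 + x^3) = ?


Add coefficients mod 7:
x^0: 2 + 4 = 6 (mod 7)
x^1: 1 + 0 = 1 (mod 7)
x^2: 0 + 0 = 0 (mod 7)
x^3: 0 + 1 = 1 (mod 7)
Result: 6 + x + x^3

f + g = 6 + x + x^3


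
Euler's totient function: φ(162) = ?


Factor n: 162 = 2 × 3^4
φ(n) = n · ∏(1 - 1/p) over distinct primes p | n
φ(162) = 162 · (1 - 1/2) · (1 - 1/3) = 54

φ(162) = 54
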